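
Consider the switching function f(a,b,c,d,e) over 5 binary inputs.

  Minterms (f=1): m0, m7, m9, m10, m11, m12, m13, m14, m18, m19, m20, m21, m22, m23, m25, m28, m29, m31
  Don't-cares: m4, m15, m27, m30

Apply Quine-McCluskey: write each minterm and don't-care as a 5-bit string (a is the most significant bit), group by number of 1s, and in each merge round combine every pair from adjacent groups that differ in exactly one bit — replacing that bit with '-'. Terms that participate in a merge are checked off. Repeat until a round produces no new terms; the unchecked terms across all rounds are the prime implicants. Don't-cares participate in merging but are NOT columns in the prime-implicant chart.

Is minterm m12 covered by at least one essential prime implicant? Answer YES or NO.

NO

[col 0] 00000*, 00100*, 00111*, 01001*, 01010*, 01011*, 01100*, 01101*, 01110*, 01111*, 10010*, 10011*, 10100*, 10101*, 10110*, 10111*, 11001*, 11011*, 11100*, 11101*, 11110*, 11111*
[col 1] -0100*, -0111*, -1001*, -1011*, -1100*, -1101*, -1110*, -1111*, 0-100*, 0-111*, 00-00, 01-01*, 01-10*, 01-11*, 010-1*, 0101-*, 011-0*, 011-1*, 0110-*, 0111-*, 1-011*, 1-100*, 1-101*, 1-110*, 1-111*, 10-10*, 10-11*, 1001-*, 101-0*, 101-1*, 1010-*, 1011-*, 11-01*, 11-11*, 110-1*, 111-0*, 111-1*, 1110-*, 1111-*
[col 2] --100, --111, -1-01*, -1-11*, -10-1*, -11-0*, -11-1*, -110-*, -111-*, 01--1*, 01-1-, 011--*, 1--11, 1-1-0*, 1-1-1*, 1-10-*, 1-11-*, 10-1-, 101--*, 11--1*, 111--*
[col 3] -1--1, -11--, 1-1--
Prime implicants: --100, --111, -1--1, -11--, 00-00, 01-1-, 1--11, 1-1--, 10-1-
PI chart (minterm → PIs covering it):
  0 | 00-00  (sole → essential)
  7 | --111  (sole → essential)
  9 | -1--1  (sole → essential)
  10 | 01-1-  (sole → essential)
  11 | -1--1,01-1-
  12 | --100,-11--
  13 | -1--1,-11--
  14 | -11--,01-1-
  18 | 10-1-  (sole → essential)
  19 | 1--11,10-1-
  20 | --100,1-1--
  21 | 1-1--  (sole → essential)
  22 | 1-1--,10-1-
  23 | --111,1--11,1-1--,10-1-
  25 | -1--1  (sole → essential)
  28 | --100,-11--,1-1--
  29 | -1--1,-11--,1-1--
  31 | --111,-1--1,-11--,1--11,1-1--
Essential prime implicants: --111, -1--1, 00-00, 01-1-, 1-1--, 10-1-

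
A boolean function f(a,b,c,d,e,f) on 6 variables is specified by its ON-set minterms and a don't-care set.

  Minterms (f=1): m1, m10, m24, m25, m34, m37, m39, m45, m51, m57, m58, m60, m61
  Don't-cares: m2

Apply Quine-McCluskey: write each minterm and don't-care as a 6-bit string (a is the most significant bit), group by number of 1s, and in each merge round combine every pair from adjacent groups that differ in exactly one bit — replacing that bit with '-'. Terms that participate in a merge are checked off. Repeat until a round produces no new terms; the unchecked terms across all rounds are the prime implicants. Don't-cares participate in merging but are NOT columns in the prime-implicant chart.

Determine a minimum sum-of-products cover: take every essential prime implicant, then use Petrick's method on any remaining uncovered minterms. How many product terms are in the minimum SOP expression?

10

Round 0: 000001 000010✓ 001010✓ 011000✓ 011001✓ 100010✓ 100101✓ 100111✓ 101101✓ 110011 111001✓ 111010 111100✓ 111101✓
Round 1: -00010 -11001 00-010 01100- 1-1101 10-101 1001-1 111-01 11110-
PIs = {-00010, -11001, 00-010, 000001, 01100-, 1-1101, 10-101, 1001-1, 110011, 111-01, 111010, 11110-}
Coverage chart:
  m1: 000001 ←essential
  m10: 00-010 ←essential
  m24: 01100- ←essential
  m25: -11001,01100-
  m34: -00010 ←essential
  m37: 10-101,1001-1
  m39: 1001-1 ←essential
  m45: 1-1101,10-101
  m51: 110011 ←essential
  m57: -11001,111-01
  m58: 111010 ←essential
  m60: 11110- ←essential
  m61: 1-1101,111-01,11110-
Essential: -00010, 00-010, 000001, 01100-, 1001-1, 110011, 111010, 11110-
Petrick residual → -11001, 1-1101
Min cover (10 terms): b'c'd'ef' + bcd'e'f + a'b'd'ef' + a'b'c'd'e'f + a'bcd'e' + acde'f + ab'c'df + abc'd'ef + abcd'ef' + abcde'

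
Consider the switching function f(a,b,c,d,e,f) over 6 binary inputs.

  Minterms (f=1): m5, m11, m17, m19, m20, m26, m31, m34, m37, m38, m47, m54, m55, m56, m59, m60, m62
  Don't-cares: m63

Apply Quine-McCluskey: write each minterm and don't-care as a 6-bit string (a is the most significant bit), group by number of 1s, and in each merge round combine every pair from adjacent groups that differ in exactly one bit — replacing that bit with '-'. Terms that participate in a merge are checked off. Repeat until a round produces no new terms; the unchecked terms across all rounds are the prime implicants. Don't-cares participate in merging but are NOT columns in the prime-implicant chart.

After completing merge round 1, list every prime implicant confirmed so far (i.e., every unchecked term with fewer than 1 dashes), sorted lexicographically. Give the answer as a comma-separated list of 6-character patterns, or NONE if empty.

size-2^0 implicants → 000101(✓)  001011  010001(✓)  010011(✓)  010100  011010  011111(✓)  100010(✓)  100101(✓)  100110(✓)  101111(✓)  110110(✓)  110111(✓)  111000(✓)  111011(✓)  111100(✓)  111110(✓)  111111(✓)
size-2^1 implicants → -00101  -11111  0100-1  1-0110  1-1111  100-10  11-110(✓)  11-111(✓)  11011-(✓)  111-00  111-11  1111-0  11111-(✓)
size-2^2 implicants → 11-11-
Unchecked terms (primes): -00101, -11111, 001011, 0100-1, 010100, 011010, 1-0110, 1-1111, 100-10, 11-11-, 111-00, 111-11, 1111-0

001011, 010100, 011010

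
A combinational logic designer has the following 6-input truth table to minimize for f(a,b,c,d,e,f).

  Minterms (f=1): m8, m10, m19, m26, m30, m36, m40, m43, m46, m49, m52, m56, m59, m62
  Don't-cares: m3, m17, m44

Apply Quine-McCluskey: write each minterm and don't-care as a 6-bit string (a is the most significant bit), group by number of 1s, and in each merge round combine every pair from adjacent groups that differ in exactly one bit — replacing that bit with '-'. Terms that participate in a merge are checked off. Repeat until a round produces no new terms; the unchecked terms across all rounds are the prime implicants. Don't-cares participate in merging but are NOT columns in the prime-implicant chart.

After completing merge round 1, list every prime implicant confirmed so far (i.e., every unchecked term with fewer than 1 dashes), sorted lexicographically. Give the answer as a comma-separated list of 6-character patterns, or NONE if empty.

[col 0] 000011*, 001000*, 001010*, 010001*, 010011*, 011010*, 011110*, 100100*, 101000*, 101011*, 101100*, 101110*, 110001*, 110100*, 111000*, 111011*, 111110*
[col 1] -01000, -10001, -11110, 0-0011, 0-1010, 0010-0, 0100-1, 011-10, 1-0100, 1-1000, 1-1011, 1-1110, 10-100, 101-00, 1011-0
Prime implicants: -01000, -10001, -11110, 0-0011, 0-1010, 0010-0, 0100-1, 011-10, 1-0100, 1-1000, 1-1011, 1-1110, 10-100, 101-00, 1011-0

NONE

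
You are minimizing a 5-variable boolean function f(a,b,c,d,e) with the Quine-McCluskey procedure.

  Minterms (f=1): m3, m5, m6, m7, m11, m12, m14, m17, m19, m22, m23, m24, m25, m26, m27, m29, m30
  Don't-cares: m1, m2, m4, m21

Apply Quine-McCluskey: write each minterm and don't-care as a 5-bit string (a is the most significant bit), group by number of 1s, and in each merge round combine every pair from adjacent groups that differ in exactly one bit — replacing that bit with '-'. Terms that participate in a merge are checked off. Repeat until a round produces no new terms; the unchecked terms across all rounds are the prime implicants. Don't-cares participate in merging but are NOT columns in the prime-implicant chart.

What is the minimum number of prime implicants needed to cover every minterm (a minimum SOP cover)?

[col 0] 00001*, 00010*, 00011*, 00100*, 00101*, 00110*, 00111*, 01011*, 01100*, 01110*, 10001*, 10011*, 10101*, 10110*, 10111*, 11000*, 11001*, 11010*, 11011*, 11101*, 11110*
[col 1] -0001*, -0011*, -0101*, -0110*, -0111*, -1011*, -1110*, 0-011*, 0-100*, 0-110*, 00-01*, 00-10*, 00-11*, 000-1*, 0001-*, 001-0*, 001-1*, 0010-*, 0011-*, 011-0*, 1-001*, 1-011*, 1-101*, 1-110*, 10-01*, 10-11*, 100-1*, 101-1*, 1011-*, 11-01*, 11-10, 110-0*, 110-1*, 1100-*, 1101-*
[col 2] --011, --110, -0-01*, -0-11*, -00-1*, -01-1*, -011-, 0-1-0, 00--1*, 00-1-, 001--, 1--01, 1-0-1, 10--1*, 110--
[col 3] -0--1
Prime implicants: --011, --110, -0--1, -011-, 0-1-0, 00-1-, 001--, 1--01, 1-0-1, 11-10, 110--
PI chart (minterm → PIs covering it):
  3 | --011,-0--1,00-1-
  5 | -0--1,001--
  6 | --110,-011-,0-1-0,00-1-,001--
  7 | -0--1,-011-,00-1-,001--
  11 | --011  (sole → essential)
  12 | 0-1-0  (sole → essential)
  14 | --110,0-1-0
  17 | -0--1,1--01,1-0-1
  19 | --011,-0--1,1-0-1
  22 | --110,-011-
  23 | -0--1,-011-
  24 | 110--  (sole → essential)
  25 | 1--01,1-0-1,110--
  26 | 11-10,110--
  27 | --011,1-0-1,110--
  29 | 1--01  (sole → essential)
  30 | --110,11-10
Essential prime implicants: --011, 0-1-0, 1--01, 110--
Petrick residual → --110, -0--1
Minimum SOP uses 6 PIs: c'de + cde' + b'e + a'ce' + ad'e + abc'

6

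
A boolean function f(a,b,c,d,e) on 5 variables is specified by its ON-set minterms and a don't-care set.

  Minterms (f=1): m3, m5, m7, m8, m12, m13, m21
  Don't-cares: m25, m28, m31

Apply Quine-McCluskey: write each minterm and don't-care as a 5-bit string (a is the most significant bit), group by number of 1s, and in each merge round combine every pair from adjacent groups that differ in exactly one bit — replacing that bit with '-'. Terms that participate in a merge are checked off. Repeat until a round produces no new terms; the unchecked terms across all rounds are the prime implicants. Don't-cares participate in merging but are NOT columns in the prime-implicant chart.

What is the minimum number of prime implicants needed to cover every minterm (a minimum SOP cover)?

[col 0] 00011*, 00101*, 00111*, 01000*, 01100*, 01101*, 10101*, 11001, 11100*, 11111
[col 1] -0101, -1100, 0-101, 00-11, 001-1, 01-00, 0110-
Prime implicants: -0101, -1100, 0-101, 00-11, 001-1, 01-00, 0110-, 11001, 11111
PI chart (minterm → PIs covering it):
  3 | 00-11  (sole → essential)
  5 | -0101,0-101,001-1
  7 | 00-11,001-1
  8 | 01-00  (sole → essential)
  12 | -1100,01-00,0110-
  13 | 0-101,0110-
  21 | -0101  (sole → essential)
Essential prime implicants: -0101, 00-11, 01-00
Petrick residual → 0-101
Minimum SOP uses 4 PIs: b'cd'e + a'cd'e + a'b'de + a'bd'e'

4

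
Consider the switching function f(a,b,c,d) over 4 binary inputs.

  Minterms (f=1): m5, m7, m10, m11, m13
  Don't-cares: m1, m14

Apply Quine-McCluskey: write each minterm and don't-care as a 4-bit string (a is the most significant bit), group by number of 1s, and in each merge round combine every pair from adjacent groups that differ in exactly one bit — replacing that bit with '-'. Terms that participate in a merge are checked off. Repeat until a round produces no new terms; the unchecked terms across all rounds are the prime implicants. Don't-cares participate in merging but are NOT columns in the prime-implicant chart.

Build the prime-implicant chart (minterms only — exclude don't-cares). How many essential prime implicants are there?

3

[col 0] 0001*, 0101*, 0111*, 1010*, 1011*, 1101*, 1110*
[col 1] -101, 0-01, 01-1, 1-10, 101-
Prime implicants: -101, 0-01, 01-1, 1-10, 101-
PI chart (minterm → PIs covering it):
  5 | -101,0-01,01-1
  7 | 01-1  (sole → essential)
  10 | 1-10,101-
  11 | 101-  (sole → essential)
  13 | -101  (sole → essential)
Essential prime implicants: -101, 01-1, 101-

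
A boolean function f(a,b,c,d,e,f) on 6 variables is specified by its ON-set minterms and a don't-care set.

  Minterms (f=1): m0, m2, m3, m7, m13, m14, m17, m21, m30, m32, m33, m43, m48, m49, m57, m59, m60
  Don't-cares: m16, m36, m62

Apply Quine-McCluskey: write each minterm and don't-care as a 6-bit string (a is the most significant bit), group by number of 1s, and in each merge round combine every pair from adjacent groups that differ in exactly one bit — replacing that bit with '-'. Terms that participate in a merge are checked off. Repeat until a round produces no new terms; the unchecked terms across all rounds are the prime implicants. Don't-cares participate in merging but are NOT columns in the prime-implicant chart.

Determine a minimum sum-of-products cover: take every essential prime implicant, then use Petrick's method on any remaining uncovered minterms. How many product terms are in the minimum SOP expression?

Round 0: 000000✓ 000010✓ 000011✓ 000111✓ 001101 001110✓ 010000✓ 010001✓ 010101✓ 011110✓ 100000✓ 100001✓ 100100✓ 101011✓ 110000✓ 110001✓ 111001✓ 111011✓ 111100✓ 111110✓
Round 1: -00000✓ -10000✓ -10001✓ -11110 0-0000✓ 0-1110 000-11 0000-0 00001- 010-01 01000-✓ 1-0000✓ 1-0001✓ 1-1011 100-00 10000-✓ 11-001 11000-✓ 1110-1 1111-0
Round 2: --0000 -1000- 1-000-
PIs = {--0000, -1000-, -11110, 0-1110, 000-11, 0000-0, 00001-, 001101, 010-01, 1-000-, 1-1011, 100-00, 11-001, 1110-1, 1111-0}
Coverage chart:
  m0: --0000,0000-0
  m2: 0000-0,00001-
  m3: 000-11,00001-
  m7: 000-11 ←essential
  m13: 001101 ←essential
  m14: 0-1110 ←essential
  m17: -1000-,010-01
  m21: 010-01 ←essential
  m30: -11110,0-1110
  m32: --0000,1-000-,100-00
  m33: 1-000- ←essential
  m43: 1-1011 ←essential
  m48: --0000,-1000-,1-000-
  m49: -1000-,1-000-,11-001
  m57: 11-001,1110-1
  m59: 1-1011,1110-1
  m60: 1111-0 ←essential
Essential: 0-1110, 000-11, 001101, 010-01, 1-000-, 1-1011, 1111-0
Petrick residual → 0000-0, 11-001
Min cover (9 terms): a'cdef' + a'b'c'ef + a'b'c'd'f' + a'b'cde'f + a'bc'e'f + ac'd'e' + acd'ef + abd'e'f + abcdf'

9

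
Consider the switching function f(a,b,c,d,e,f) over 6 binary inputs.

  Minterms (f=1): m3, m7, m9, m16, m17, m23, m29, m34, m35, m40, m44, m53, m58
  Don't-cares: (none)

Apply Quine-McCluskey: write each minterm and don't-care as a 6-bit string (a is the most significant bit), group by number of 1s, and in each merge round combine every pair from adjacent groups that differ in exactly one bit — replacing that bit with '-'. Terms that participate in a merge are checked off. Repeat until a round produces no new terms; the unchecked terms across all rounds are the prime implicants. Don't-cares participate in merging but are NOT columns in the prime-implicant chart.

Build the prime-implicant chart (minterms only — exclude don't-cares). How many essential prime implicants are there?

8

size-2^0 implicants → 000011(✓)  000111(✓)  001001  010000(✓)  010001(✓)  010111(✓)  011101  100010(✓)  100011(✓)  101000(✓)  101100(✓)  110101  111010
size-2^1 implicants → -00011  0-0111  000-11  01000-  10001-  101-00
Unchecked terms (primes): -00011, 0-0111, 000-11, 001001, 01000-, 011101, 10001-, 101-00, 110101, 111010
Minterm coverage:
  m3 ⊆ -00011,000-11
  m7 ⊆ 0-0111,000-11
  m9 ⊆ 001001 [E]
  m16 ⊆ 01000- [E]
  m17 ⊆ 01000- [E]
  m23 ⊆ 0-0111 [E]
  m29 ⊆ 011101 [E]
  m34 ⊆ 10001- [E]
  m35 ⊆ -00011,10001-
  m40 ⊆ 101-00 [E]
  m44 ⊆ 101-00 [E]
  m53 ⊆ 110101 [E]
  m58 ⊆ 111010 [E]
E = {0-0111, 001001, 01000-, 011101, 10001-, 101-00, 110101, 111010}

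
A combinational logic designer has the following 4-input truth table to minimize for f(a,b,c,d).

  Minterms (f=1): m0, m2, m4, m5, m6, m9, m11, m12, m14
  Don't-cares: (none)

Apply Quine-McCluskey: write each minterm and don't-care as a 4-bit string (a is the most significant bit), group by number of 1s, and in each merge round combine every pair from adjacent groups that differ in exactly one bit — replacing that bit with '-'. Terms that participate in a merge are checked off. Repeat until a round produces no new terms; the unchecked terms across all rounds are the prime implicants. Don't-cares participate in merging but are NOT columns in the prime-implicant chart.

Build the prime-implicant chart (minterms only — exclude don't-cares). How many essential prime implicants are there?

[col 0] 0000*, 0010*, 0100*, 0101*, 0110*, 1001*, 1011*, 1100*, 1110*
[col 1] -100*, -110*, 0-00*, 0-10*, 00-0*, 01-0*, 010-, 10-1, 11-0*
[col 2] -1-0, 0--0
Prime implicants: -1-0, 0--0, 010-, 10-1
PI chart (minterm → PIs covering it):
  0 | 0--0  (sole → essential)
  2 | 0--0  (sole → essential)
  4 | -1-0,0--0,010-
  5 | 010-  (sole → essential)
  6 | -1-0,0--0
  9 | 10-1  (sole → essential)
  11 | 10-1  (sole → essential)
  12 | -1-0  (sole → essential)
  14 | -1-0  (sole → essential)
Essential prime implicants: -1-0, 0--0, 010-, 10-1

4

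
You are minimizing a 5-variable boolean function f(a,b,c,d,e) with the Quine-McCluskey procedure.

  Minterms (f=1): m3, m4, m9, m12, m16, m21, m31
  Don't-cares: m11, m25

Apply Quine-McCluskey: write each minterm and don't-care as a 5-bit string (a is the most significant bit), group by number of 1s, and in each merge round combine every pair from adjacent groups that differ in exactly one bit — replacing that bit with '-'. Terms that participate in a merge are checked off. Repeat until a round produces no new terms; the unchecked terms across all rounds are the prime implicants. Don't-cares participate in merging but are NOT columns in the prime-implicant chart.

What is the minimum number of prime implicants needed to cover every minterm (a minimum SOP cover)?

size-2^0 implicants → 00011(✓)  00100(✓)  01001(✓)  01011(✓)  01100(✓)  10000  10101  11001(✓)  11111
size-2^1 implicants → -1001  0-011  0-100  010-1
Unchecked terms (primes): -1001, 0-011, 0-100, 010-1, 10000, 10101, 11111
Minterm coverage:
  m3 ⊆ 0-011 [E]
  m4 ⊆ 0-100 [E]
  m9 ⊆ -1001,010-1
  m12 ⊆ 0-100 [E]
  m16 ⊆ 10000 [E]
  m21 ⊆ 10101 [E]
  m31 ⊆ 11111 [E]
E = {0-011, 0-100, 10000, 10101, 11111}
Petrick residual → -1001
Cover = bc'd'e + a'c'de + a'cd'e' + ab'c'd'e' + ab'cd'e + abcde  |cover|=6

6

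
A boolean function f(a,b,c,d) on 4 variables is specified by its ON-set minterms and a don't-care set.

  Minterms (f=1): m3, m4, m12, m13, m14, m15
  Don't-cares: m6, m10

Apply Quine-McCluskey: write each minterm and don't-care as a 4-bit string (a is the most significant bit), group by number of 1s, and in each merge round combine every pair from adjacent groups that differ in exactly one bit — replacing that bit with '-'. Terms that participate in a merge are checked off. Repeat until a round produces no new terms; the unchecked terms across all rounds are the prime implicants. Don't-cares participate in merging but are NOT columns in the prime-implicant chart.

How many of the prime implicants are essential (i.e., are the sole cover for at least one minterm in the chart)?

3

Round 0: 0011 0100✓ 0110✓ 1010✓ 1100✓ 1101✓ 1110✓ 1111✓
Round 1: -100✓ -110✓ 01-0✓ 1-10 11-0✓ 11-1✓ 110-✓ 111-✓
Round 2: -1-0 11--
PIs = {-1-0, 0011, 1-10, 11--}
Coverage chart:
  m3: 0011 ←essential
  m4: -1-0 ←essential
  m12: -1-0,11--
  m13: 11-- ←essential
  m14: -1-0,1-10,11--
  m15: 11-- ←essential
Essential: -1-0, 0011, 11--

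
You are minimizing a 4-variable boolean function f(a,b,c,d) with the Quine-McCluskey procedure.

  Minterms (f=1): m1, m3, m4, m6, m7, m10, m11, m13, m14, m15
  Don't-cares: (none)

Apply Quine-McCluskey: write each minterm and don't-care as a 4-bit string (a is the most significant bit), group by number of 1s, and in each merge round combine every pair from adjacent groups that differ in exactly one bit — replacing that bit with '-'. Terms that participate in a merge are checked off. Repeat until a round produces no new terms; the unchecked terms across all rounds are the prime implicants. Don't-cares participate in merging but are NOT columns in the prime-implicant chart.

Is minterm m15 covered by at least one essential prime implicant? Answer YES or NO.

YES

[col 0] 0001*, 0011*, 0100*, 0110*, 0111*, 1010*, 1011*, 1101*, 1110*, 1111*
[col 1] -011*, -110*, -111*, 0-11*, 00-1, 01-0, 011-*, 1-10*, 1-11*, 101-*, 11-1, 111-*
[col 2] --11, -11-, 1-1-
Prime implicants: --11, -11-, 00-1, 01-0, 1-1-, 11-1
PI chart (minterm → PIs covering it):
  1 | 00-1  (sole → essential)
  3 | --11,00-1
  4 | 01-0  (sole → essential)
  6 | -11-,01-0
  7 | --11,-11-
  10 | 1-1-  (sole → essential)
  11 | --11,1-1-
  13 | 11-1  (sole → essential)
  14 | -11-,1-1-
  15 | --11,-11-,1-1-,11-1
Essential prime implicants: 00-1, 01-0, 1-1-, 11-1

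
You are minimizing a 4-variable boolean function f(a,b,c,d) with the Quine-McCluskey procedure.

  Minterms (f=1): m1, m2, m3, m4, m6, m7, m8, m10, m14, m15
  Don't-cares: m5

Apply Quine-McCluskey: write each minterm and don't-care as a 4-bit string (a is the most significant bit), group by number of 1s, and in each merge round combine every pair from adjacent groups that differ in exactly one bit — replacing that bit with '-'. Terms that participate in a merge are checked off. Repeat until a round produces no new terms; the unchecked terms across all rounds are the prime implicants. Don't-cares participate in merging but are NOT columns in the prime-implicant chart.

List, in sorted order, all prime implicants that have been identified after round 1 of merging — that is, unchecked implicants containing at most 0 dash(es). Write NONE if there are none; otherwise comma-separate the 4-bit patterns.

NONE

[col 0] 0001*, 0010*, 0011*, 0100*, 0101*, 0110*, 0111*, 1000*, 1010*, 1110*, 1111*
[col 1] -010*, -110*, -111*, 0-01*, 0-10*, 0-11*, 00-1*, 001-*, 01-0*, 01-1*, 010-*, 011-*, 1-10*, 10-0, 111-*
[col 2] --10, -11-, 0--1, 0-1-, 01--
Prime implicants: --10, -11-, 0--1, 0-1-, 01--, 10-0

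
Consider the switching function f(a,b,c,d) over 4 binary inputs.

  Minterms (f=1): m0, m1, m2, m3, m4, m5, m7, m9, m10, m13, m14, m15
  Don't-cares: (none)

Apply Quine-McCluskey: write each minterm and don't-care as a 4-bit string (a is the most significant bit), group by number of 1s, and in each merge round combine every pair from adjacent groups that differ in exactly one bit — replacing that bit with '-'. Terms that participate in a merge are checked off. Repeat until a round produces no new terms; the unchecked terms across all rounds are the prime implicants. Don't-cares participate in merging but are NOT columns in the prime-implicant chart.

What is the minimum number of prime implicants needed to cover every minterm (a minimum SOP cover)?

5

size-2^0 implicants → 0000(✓)  0001(✓)  0010(✓)  0011(✓)  0100(✓)  0101(✓)  0111(✓)  1001(✓)  1010(✓)  1101(✓)  1110(✓)  1111(✓)
size-2^1 implicants → -001(✓)  -010  -101(✓)  -111(✓)  0-00(✓)  0-01(✓)  0-11(✓)  00-0(✓)  00-1(✓)  000-(✓)  001-(✓)  01-1(✓)  010-(✓)  1-01(✓)  1-10  11-1(✓)  111-
size-2^2 implicants → --01  -1-1  0--1  0-0-  00--
Unchecked terms (primes): --01, -010, -1-1, 0--1, 0-0-, 00--, 1-10, 111-
Minterm coverage:
  m0 ⊆ 0-0-,00--
  m1 ⊆ --01,0--1,0-0-,00--
  m2 ⊆ -010,00--
  m3 ⊆ 0--1,00--
  m4 ⊆ 0-0- [E]
  m5 ⊆ --01,-1-1,0--1,0-0-
  m7 ⊆ -1-1,0--1
  m9 ⊆ --01 [E]
  m10 ⊆ -010,1-10
  m13 ⊆ --01,-1-1
  m14 ⊆ 1-10,111-
  m15 ⊆ -1-1,111-
E = {--01, 0-0-}
Petrick residual → -010, 0--1, 111-
Cover = c'd + b'cd' + a'd + a'c' + abc  |cover|=5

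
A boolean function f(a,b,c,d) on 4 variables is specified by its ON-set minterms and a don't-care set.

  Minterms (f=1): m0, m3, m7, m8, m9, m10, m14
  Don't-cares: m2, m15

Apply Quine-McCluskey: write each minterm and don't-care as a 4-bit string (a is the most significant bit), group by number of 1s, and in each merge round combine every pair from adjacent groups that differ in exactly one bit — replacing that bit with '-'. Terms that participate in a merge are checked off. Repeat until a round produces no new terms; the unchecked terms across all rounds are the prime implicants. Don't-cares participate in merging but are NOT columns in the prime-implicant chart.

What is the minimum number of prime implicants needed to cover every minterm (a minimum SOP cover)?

4

[col 0] 0000*, 0010*, 0011*, 0111*, 1000*, 1001*, 1010*, 1110*, 1111*
[col 1] -000*, -010*, -111, 0-11, 00-0*, 001-, 1-10, 10-0*, 100-, 111-
[col 2] -0-0
Prime implicants: -0-0, -111, 0-11, 001-, 1-10, 100-, 111-
PI chart (minterm → PIs covering it):
  0 | -0-0  (sole → essential)
  3 | 0-11,001-
  7 | -111,0-11
  8 | -0-0,100-
  9 | 100-  (sole → essential)
  10 | -0-0,1-10
  14 | 1-10,111-
Essential prime implicants: -0-0, 100-
Petrick residual → 0-11, 1-10
Minimum SOP uses 4 PIs: b'd' + a'cd + acd' + ab'c'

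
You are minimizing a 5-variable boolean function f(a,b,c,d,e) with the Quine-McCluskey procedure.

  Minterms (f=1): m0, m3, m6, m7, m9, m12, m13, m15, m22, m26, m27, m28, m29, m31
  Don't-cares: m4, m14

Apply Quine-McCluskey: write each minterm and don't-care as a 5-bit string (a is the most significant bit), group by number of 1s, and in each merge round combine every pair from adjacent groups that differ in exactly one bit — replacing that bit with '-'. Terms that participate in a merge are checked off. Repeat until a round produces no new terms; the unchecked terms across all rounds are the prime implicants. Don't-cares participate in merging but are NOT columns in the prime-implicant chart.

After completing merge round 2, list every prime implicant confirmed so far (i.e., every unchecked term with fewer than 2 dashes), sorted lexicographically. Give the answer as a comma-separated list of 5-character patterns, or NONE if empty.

size-2^0 implicants → 00000(✓)  00011(✓)  00100(✓)  00110(✓)  00111(✓)  01001(✓)  01100(✓)  01101(✓)  01110(✓)  01111(✓)  10110(✓)  11010(✓)  11011(✓)  11100(✓)  11101(✓)  11111(✓)
size-2^1 implicants → -0110  -1100(✓)  -1101(✓)  -1111(✓)  0-100(✓)  0-110(✓)  0-111(✓)  00-00  00-11  001-0(✓)  0011-(✓)  01-01  011-0(✓)  011-1(✓)  0110-(✓)  0111-(✓)  11-11  1101-  111-1(✓)  1110-(✓)
size-2^2 implicants → -11-1  -110-  0-1-0  0-11-  011--
Unchecked terms (primes): -0110, -11-1, -110-, 0-1-0, 0-11-, 00-00, 00-11, 01-01, 011--, 11-11, 1101-

-0110, 00-00, 00-11, 01-01, 11-11, 1101-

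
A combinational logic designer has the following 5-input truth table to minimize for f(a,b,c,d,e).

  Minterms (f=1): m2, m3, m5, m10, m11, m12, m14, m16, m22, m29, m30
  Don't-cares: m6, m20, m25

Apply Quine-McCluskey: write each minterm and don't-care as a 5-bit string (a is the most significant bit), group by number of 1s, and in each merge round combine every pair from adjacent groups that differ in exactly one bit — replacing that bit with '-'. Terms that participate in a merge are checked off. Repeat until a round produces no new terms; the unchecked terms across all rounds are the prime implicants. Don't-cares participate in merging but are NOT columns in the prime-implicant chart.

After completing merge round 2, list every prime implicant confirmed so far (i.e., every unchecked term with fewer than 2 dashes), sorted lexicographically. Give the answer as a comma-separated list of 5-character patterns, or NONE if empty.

00101, 011-0, 10-00, 101-0, 11-01

size-2^0 implicants → 00010(✓)  00011(✓)  00101  00110(✓)  01010(✓)  01011(✓)  01100(✓)  01110(✓)  10000(✓)  10100(✓)  10110(✓)  11001(✓)  11101(✓)  11110(✓)
size-2^1 implicants → -0110(✓)  -1110(✓)  0-010(✓)  0-011(✓)  0-110(✓)  00-10(✓)  0001-(✓)  01-10(✓)  0101-(✓)  011-0  1-110(✓)  10-00  101-0  11-01
size-2^2 implicants → --110  0--10  0-01-
Unchecked terms (primes): --110, 0--10, 0-01-, 00101, 011-0, 10-00, 101-0, 11-01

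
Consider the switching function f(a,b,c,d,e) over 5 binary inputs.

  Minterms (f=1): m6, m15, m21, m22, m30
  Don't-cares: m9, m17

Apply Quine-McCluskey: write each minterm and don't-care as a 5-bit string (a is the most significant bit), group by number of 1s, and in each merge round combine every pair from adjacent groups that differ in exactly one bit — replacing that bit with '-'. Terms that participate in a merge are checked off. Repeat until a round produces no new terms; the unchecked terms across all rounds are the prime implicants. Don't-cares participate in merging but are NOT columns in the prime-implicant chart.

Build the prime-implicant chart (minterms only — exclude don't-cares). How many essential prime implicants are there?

size-2^0 implicants → 00110(✓)  01001  01111  10001(✓)  10101(✓)  10110(✓)  11110(✓)
size-2^1 implicants → -0110  1-110  10-01
Unchecked terms (primes): -0110, 01001, 01111, 1-110, 10-01
Minterm coverage:
  m6 ⊆ -0110 [E]
  m15 ⊆ 01111 [E]
  m21 ⊆ 10-01 [E]
  m22 ⊆ -0110,1-110
  m30 ⊆ 1-110 [E]
E = {-0110, 01111, 1-110, 10-01}

4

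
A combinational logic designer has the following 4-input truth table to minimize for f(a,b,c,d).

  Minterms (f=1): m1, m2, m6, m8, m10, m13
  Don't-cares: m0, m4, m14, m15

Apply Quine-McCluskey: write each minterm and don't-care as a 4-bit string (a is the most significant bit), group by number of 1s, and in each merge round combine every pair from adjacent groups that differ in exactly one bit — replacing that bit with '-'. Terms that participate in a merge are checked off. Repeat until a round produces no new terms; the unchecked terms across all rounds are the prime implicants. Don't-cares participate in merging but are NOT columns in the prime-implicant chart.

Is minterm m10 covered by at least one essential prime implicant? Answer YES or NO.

[col 0] 0000*, 0001*, 0010*, 0100*, 0110*, 1000*, 1010*, 1101*, 1110*, 1111*
[col 1] -000*, -010*, -110*, 0-00*, 0-10*, 00-0*, 000-, 01-0*, 1-10*, 10-0*, 11-1, 111-
[col 2] --10, -0-0, 0--0
Prime implicants: --10, -0-0, 0--0, 000-, 11-1, 111-
PI chart (minterm → PIs covering it):
  1 | 000-  (sole → essential)
  2 | --10,-0-0,0--0
  6 | --10,0--0
  8 | -0-0  (sole → essential)
  10 | --10,-0-0
  13 | 11-1  (sole → essential)
Essential prime implicants: -0-0, 000-, 11-1

YES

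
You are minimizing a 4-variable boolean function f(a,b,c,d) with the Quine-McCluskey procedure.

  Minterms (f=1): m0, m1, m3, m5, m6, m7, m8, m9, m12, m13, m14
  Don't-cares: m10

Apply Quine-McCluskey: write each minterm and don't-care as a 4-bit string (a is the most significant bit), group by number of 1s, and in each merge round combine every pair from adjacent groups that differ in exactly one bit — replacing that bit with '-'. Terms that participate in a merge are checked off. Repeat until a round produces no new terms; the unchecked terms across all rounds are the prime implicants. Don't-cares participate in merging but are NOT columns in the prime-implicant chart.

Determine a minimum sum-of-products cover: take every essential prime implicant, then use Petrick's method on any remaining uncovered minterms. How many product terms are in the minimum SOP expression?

Round 0: 0000✓ 0001✓ 0011✓ 0101✓ 0110✓ 0111✓ 1000✓ 1001✓ 1010✓ 1100✓ 1101✓ 1110✓
Round 1: -000✓ -001✓ -101✓ -110 0-01✓ 0-11✓ 00-1✓ 000-✓ 01-1✓ 011- 1-00✓ 1-01✓ 1-10✓ 10-0✓ 100-✓ 11-0✓ 110-✓
Round 2: --01 -00- 0--1 1--0 1-0-
PIs = {--01, -00-, -110, 0--1, 011-, 1--0, 1-0-}
Coverage chart:
  m0: -00- ←essential
  m1: --01,-00-,0--1
  m3: 0--1 ←essential
  m5: --01,0--1
  m6: -110,011-
  m7: 0--1,011-
  m8: -00-,1--0,1-0-
  m9: --01,-00-,1-0-
  m12: 1--0,1-0-
  m13: --01,1-0-
  m14: -110,1--0
Essential: -00-, 0--1
Petrick residual → -110, 1-0-
Min cover (4 terms): b'c' + bcd' + a'd + ac'

4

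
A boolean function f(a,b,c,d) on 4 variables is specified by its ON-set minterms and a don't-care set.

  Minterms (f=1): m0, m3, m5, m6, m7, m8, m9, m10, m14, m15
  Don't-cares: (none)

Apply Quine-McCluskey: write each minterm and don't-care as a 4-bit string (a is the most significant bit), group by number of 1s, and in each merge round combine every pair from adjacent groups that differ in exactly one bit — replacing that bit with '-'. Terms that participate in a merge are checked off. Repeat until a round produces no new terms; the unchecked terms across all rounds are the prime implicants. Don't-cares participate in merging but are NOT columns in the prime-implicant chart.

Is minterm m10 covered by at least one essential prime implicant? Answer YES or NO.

Round 0: 0000✓ 0011✓ 0101✓ 0110✓ 0111✓ 1000✓ 1001✓ 1010✓ 1110✓ 1111✓
Round 1: -000 -110✓ -111✓ 0-11 01-1 011-✓ 1-10 10-0 100- 111-✓
Round 2: -11-
PIs = {-000, -11-, 0-11, 01-1, 1-10, 10-0, 100-}
Coverage chart:
  m0: -000 ←essential
  m3: 0-11 ←essential
  m5: 01-1 ←essential
  m6: -11- ←essential
  m7: -11-,0-11,01-1
  m8: -000,10-0,100-
  m9: 100- ←essential
  m10: 1-10,10-0
  m14: -11-,1-10
  m15: -11- ←essential
Essential: -000, -11-, 0-11, 01-1, 100-

NO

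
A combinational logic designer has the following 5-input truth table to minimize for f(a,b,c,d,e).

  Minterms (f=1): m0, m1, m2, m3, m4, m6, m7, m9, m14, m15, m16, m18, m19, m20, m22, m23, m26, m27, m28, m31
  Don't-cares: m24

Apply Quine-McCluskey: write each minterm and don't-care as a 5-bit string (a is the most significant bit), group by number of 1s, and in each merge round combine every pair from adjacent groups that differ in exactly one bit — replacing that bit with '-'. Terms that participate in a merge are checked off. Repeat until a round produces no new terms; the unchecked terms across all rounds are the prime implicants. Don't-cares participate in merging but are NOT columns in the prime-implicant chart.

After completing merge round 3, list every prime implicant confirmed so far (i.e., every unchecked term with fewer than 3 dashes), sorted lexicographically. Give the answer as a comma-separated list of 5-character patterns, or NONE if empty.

--111, 0-001, 0-11-, 000--, 1--00, 1--11, 1-0-0, 1-01-

Round 0: 00000✓ 00001✓ 00010✓ 00011✓ 00100✓ 00110✓ 00111✓ 01001✓ 01110✓ 01111✓ 10000✓ 10010✓ 10011✓ 10100✓ 10110✓ 10111✓ 11000✓ 11010✓ 11011✓ 11100✓ 11111✓
Round 1: -0000✓ -0010✓ -0011✓ -0100✓ -0110✓ -0111✓ -1111✓ 0-001 0-110✓ 0-111✓ 00-00✓ 00-10✓ 00-11✓ 000-0✓ 000-1✓ 0000-✓ 0001-✓ 001-0✓ 0011-✓ 0111-✓ 1-000✓ 1-010✓ 1-011✓ 1-100✓ 1-111✓ 10-00✓ 10-10✓ 10-11✓ 100-0✓ 1001-✓ 101-0✓ 1011-✓ 11-00✓ 11-11✓ 110-0✓ 1101-✓
Round 2: --111 -0-00✓ -0-10✓ -0-11✓ -00-0✓ -001-✓ -01-0✓ -011-✓ 0-11- 00--0✓ 00-1-✓ 000-- 1--00 1--11 1-0-0 1-01- 10--0✓ 10-1-✓
Round 3: -0--0 -0-1-
PIs = {--111, -0--0, -0-1-, 0-001, 0-11-, 000--, 1--00, 1--11, 1-0-0, 1-01-}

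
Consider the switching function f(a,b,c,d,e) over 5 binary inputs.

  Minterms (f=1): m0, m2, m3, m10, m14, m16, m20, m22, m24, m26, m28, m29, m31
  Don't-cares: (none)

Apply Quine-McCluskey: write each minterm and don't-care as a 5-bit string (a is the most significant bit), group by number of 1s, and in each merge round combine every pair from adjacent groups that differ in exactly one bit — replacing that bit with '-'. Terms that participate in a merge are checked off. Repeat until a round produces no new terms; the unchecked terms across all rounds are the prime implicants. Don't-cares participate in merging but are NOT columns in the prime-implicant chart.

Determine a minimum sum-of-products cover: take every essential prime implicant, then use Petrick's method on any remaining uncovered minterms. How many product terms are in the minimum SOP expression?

7

[col 0] 00000*, 00010*, 00011*, 01010*, 01110*, 10000*, 10100*, 10110*, 11000*, 11010*, 11100*, 11101*, 11111*
[col 1] -0000, -1010, 0-010, 000-0, 0001-, 01-10, 1-000*, 1-100*, 10-00*, 101-0, 11-00*, 110-0, 111-1, 1110-
[col 2] 1--00
Prime implicants: -0000, -1010, 0-010, 000-0, 0001-, 01-10, 1--00, 101-0, 110-0, 111-1, 1110-
PI chart (minterm → PIs covering it):
  0 | -0000,000-0
  2 | 0-010,000-0,0001-
  3 | 0001-  (sole → essential)
  10 | -1010,0-010,01-10
  14 | 01-10  (sole → essential)
  16 | -0000,1--00
  20 | 1--00,101-0
  22 | 101-0  (sole → essential)
  24 | 1--00,110-0
  26 | -1010,110-0
  28 | 1--00,1110-
  29 | 111-1,1110-
  31 | 111-1  (sole → essential)
Essential prime implicants: 0001-, 01-10, 101-0, 111-1
Petrick residual → -0000, -1010, 1--00
Minimum SOP uses 7 PIs: b'c'd'e' + bc'de' + a'b'c'd + a'bde' + ad'e' + ab'ce' + abce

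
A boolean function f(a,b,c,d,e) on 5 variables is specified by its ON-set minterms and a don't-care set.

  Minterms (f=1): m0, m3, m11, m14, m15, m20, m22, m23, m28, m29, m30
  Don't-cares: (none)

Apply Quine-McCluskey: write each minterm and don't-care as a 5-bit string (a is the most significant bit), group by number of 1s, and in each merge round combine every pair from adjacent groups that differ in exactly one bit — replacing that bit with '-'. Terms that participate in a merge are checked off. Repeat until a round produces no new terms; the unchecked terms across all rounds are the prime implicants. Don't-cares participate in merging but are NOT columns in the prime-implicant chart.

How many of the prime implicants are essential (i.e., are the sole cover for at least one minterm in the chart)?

5

size-2^0 implicants → 00000  00011(✓)  01011(✓)  01110(✓)  01111(✓)  10100(✓)  10110(✓)  10111(✓)  11100(✓)  11101(✓)  11110(✓)
size-2^1 implicants → -1110  0-011  01-11  0111-  1-100(✓)  1-110(✓)  101-0(✓)  1011-  111-0(✓)  1110-
size-2^2 implicants → 1-1-0
Unchecked terms (primes): -1110, 0-011, 00000, 01-11, 0111-, 1-1-0, 1011-, 1110-
Minterm coverage:
  m0 ⊆ 00000 [E]
  m3 ⊆ 0-011 [E]
  m11 ⊆ 0-011,01-11
  m14 ⊆ -1110,0111-
  m15 ⊆ 01-11,0111-
  m20 ⊆ 1-1-0 [E]
  m22 ⊆ 1-1-0,1011-
  m23 ⊆ 1011- [E]
  m28 ⊆ 1-1-0,1110-
  m29 ⊆ 1110- [E]
  m30 ⊆ -1110,1-1-0
E = {0-011, 00000, 1-1-0, 1011-, 1110-}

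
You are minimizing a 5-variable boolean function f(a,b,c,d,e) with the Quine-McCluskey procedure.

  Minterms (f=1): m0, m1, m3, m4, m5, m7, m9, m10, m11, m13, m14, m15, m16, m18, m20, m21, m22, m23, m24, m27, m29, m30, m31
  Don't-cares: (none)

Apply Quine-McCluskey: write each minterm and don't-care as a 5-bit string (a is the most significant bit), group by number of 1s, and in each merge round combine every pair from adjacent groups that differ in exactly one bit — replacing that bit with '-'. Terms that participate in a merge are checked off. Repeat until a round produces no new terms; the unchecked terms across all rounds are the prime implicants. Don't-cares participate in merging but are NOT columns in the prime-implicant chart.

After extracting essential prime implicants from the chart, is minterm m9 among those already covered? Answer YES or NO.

YES

Round 0: 00000✓ 00001✓ 00011✓ 00100✓ 00101✓ 00111✓ 01001✓ 01010✓ 01011✓ 01101✓ 01110✓ 01111✓ 10000✓ 10010✓ 10100✓ 10101✓ 10110✓ 10111✓ 11000✓ 11011✓ 11101✓ 11110✓ 11111✓
Round 1: -0000✓ -0100✓ -0101✓ -0111✓ -1011✓ -1101✓ -1110✓ -1111✓ 0-001✓ 0-011✓ 0-101✓ 0-111✓ 00-00✓ 00-01✓ 00-11✓ 000-1✓ 0000-✓ 001-1✓ 0010-✓ 01-01✓ 01-10✓ 01-11✓ 010-1✓ 0101-✓ 011-1✓ 0111-✓ 1-000 1-101✓ 1-110✓ 1-111✓ 10-00✓ 10-10✓ 100-0✓ 101-0✓ 101-1✓ 1010-✓ 1011-✓ 11-11✓ 111-1✓ 1111-✓
Round 2: --101✓ --111✓ -0-00 -01-1✓ -010- -1-11 -11-1✓ -111- 0--01✓ 0--11✓ 0-0-1✓ 0-1-1✓ 00--1✓ 00-0- 01--1✓ 01-1- 1-1-1✓ 1-11- 10--0 101--
Round 3: --1-1 0---1
PIs = {--1-1, -0-00, -010-, -1-11, -111-, 0---1, 00-0-, 01-1-, 1-000, 1-11-, 10--0, 101--}
Coverage chart:
  m0: -0-00,00-0-
  m1: 0---1,00-0-
  m3: 0---1 ←essential
  m4: -0-00,-010-,00-0-
  m5: --1-1,-010-,0---1,00-0-
  m7: --1-1,0---1
  m9: 0---1 ←essential
  m10: 01-1- ←essential
  m11: -1-11,0---1,01-1-
  m13: --1-1,0---1
  m14: -111-,01-1-
  m15: --1-1,-1-11,-111-,0---1,01-1-
  m16: -0-00,1-000,10--0
  m18: 10--0 ←essential
  m20: -0-00,-010-,10--0,101--
  m21: --1-1,-010-,101--
  m22: 1-11-,10--0,101--
  m23: --1-1,1-11-,101--
  m24: 1-000 ←essential
  m27: -1-11 ←essential
  m29: --1-1 ←essential
  m30: -111-,1-11-
  m31: --1-1,-1-11,-111-,1-11-
Essential: --1-1, -1-11, 0---1, 01-1-, 1-000, 10--0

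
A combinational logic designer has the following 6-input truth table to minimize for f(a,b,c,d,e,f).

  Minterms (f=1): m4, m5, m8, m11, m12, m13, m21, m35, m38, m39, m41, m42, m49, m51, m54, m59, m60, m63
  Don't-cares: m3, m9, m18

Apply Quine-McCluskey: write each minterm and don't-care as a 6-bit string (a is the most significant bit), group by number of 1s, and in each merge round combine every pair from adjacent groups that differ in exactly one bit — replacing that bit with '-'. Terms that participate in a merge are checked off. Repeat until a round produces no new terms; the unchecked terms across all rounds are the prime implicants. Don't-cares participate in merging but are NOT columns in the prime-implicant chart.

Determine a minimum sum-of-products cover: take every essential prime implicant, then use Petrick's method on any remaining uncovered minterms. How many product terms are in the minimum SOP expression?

[col 0] 000011*, 000100*, 000101*, 001000*, 001001*, 001011*, 001100*, 001101*, 010010, 010101*, 100011*, 100110*, 100111*, 101001*, 101010, 110001*, 110011*, 110110*, 111011*, 111100, 111111*
[col 1] -00011, -01001, 0-0101, 00-011, 00-100*, 00-101*, 00010-*, 001-00*, 001-01*, 0010-1, 00100-*, 00110-*, 1-0011, 1-0110, 100-11, 10011-, 11-011, 1100-1, 111-11
[col 2] 00-10-, 001-0-
Prime implicants: -00011, -01001, 0-0101, 00-011, 00-10-, 001-0-, 0010-1, 010010, 1-0011, 1-0110, 100-11, 10011-, 101010, 11-011, 1100-1, 111-11, 111100
PI chart (minterm → PIs covering it):
  4 | 00-10-  (sole → essential)
  5 | 0-0101,00-10-
  8 | 001-0-  (sole → essential)
  11 | 00-011,0010-1
  12 | 00-10-,001-0-
  13 | 00-10-,001-0-
  21 | 0-0101  (sole → essential)
  35 | -00011,1-0011,100-11
  38 | 1-0110,10011-
  39 | 100-11,10011-
  41 | -01001  (sole → essential)
  42 | 101010  (sole → essential)
  49 | 1100-1  (sole → essential)
  51 | 1-0011,11-011,1100-1
  54 | 1-0110  (sole → essential)
  59 | 11-011,111-11
  60 | 111100  (sole → essential)
  63 | 111-11  (sole → essential)
Essential prime implicants: -01001, 0-0101, 00-10-, 001-0-, 1-0110, 101010, 1100-1, 111-11, 111100
Petrick residual → 00-011, 100-11
Minimum SOP uses 11 PIs: b'cd'e'f + a'c'de'f + a'b'd'ef + a'b'de' + a'b'ce' + ac'def' + ab'c'ef + ab'cd'ef' + abc'd'f + abcef + abcde'f'

11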